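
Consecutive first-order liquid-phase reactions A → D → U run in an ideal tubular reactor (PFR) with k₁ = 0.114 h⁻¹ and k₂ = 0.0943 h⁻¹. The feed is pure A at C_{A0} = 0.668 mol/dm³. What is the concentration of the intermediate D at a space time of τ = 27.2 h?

For first-order series with pure A initially, C_D(τ) = k₁C_{A0}/(k₂−k₁)·(e^(−k₁τ) − e^(−k₂τ)).
e^(−k₁τ) = e^(−0.114×27.2) = e^(−3.101) = 0.04501; e^(−k₂τ) = e^(−2.565) = 0.07692.
C_D = 0.114×0.668/(0.0943−0.114) × (0.04501−0.07692) = (-3.866)×(-0.03191) = 0.1233 mol/dm³.

0.123 mol/dm³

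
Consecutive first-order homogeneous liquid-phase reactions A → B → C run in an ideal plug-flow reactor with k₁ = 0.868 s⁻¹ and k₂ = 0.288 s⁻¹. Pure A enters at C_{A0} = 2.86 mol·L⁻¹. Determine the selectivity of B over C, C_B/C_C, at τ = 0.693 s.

Solving the coupled first-order balances gives C_B(τ) = [k₁/(k₂−k₁)]·C_{A0}·(e^(−k₁τ) − e^(−k₂τ)).
e^(−k₁τ) = e^(−0.868×0.693) = e^(−0.6015) = 0.5480; e^(−k₂τ) = e^(−0.1996) = 0.8191.
C_B = 0.868×2.86/(0.288−0.868) × (0.5480−0.8191) = (-4.280)×(-0.2711) = 1.160 mol·L⁻¹.
C_A = C_{A0}e^(−k₁τ) = 1.567 mol·L⁻¹, so C_C = C_{A0}−C_A−C_B = 0.1325 mol·L⁻¹; C_B/C_C = 8.76.

8.76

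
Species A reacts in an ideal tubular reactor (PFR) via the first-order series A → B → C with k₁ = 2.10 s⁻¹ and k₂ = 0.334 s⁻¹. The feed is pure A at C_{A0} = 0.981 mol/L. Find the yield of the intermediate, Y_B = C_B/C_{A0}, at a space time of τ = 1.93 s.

The intermediate concentration in a first-order A→B→C sequence is C_B = k₁C_{A0}(e^(−k₁τ) − e^(−k₂τ))/(k₂−k₁).
e^(−k₁τ) = e^(−2.10×1.93) = e^(−4.053) = 0.01737; e^(−k₂τ) = e^(−0.6446) = 0.5249.
C_B = 2.10×0.981/(0.334−2.10) × (0.01737−0.5249) = (-1.167)×(-0.5075) = 0.5920 mol/L.
Y_B = C_B/C_{A0} = 0.5920/0.981 = 0.603.

0.603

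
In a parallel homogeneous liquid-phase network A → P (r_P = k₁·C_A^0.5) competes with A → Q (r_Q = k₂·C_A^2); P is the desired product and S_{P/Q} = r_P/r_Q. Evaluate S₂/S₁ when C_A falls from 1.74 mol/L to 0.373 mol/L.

10.1

S_{P/Q} = (k₁/k₂)·C_A^-1.5, so S₂/S₁ = (C_{A,2}/C_{A,1})^-1.5.
= (0.373/1.74)^(-1.5) = (0.2144)^(-1.5) = 10.1.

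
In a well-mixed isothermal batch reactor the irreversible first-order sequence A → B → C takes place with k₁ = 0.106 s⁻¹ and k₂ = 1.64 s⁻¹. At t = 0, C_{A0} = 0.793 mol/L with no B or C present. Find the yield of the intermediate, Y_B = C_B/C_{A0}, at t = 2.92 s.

For first-order series with pure A initially, C_B(t) = k₁C_{A0}/(k₂−k₁)·(e^(−k₁t) − e^(−k₂t)).
e^(−k₁t) = e^(−0.106×2.92) = e^(−0.3095) = 0.7338; e^(−k₂t) = e^(−4.789) = 0.008322.
C_B = 0.106×0.793/(1.64−0.106) × (0.7338−0.008322) = 0.05480×0.7255 = 0.03975 mol/L.
Y_B = C_B/C_{A0} = 0.03975/0.793 = 0.0501.

0.0501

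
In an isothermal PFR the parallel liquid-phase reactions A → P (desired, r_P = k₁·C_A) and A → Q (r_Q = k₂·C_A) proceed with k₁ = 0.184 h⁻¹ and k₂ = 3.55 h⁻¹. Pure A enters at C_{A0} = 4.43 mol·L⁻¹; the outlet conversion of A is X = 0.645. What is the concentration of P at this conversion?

0.141 mol·L⁻¹

C_A = C_{A0}(1−X) = 1.573 mol·L⁻¹.
Both paths are first order in A, so the instantaneous fraction to P is constant: dC_P/d(−C_A) = k₁/(k₁+k₂) = 0.04928.
C_P = 0.04928·(C_{A0}−C_A) = 0.04928×2.857 = 0.141 mol·L⁻¹.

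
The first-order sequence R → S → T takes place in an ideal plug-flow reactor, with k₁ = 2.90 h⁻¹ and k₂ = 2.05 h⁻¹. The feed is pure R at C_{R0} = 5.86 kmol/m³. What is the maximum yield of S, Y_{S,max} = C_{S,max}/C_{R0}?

0.433

Evaluating C_S at τ_opt = ln(k₂/k₁)/(k₂−k₁) gives C_{S,max}/C_{R0} = (k₁/k₂)^[k₂/(k₂−k₁)].
= (2.90/2.05)^(2.05/(2.05−2.90)) = (1.415)^(-2.412) = 0.4332.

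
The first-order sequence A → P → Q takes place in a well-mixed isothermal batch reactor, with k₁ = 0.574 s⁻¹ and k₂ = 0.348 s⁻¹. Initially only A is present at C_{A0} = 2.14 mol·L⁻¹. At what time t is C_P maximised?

The intermediate peaks when r₁ = r₂, i.e. k₁e^(−k₁t) = k₂e^(−k₂t), giving t_opt = ln(k₂/k₁)/(k₂−k₁).
= ln(0.348/0.574)/(0.348−0.574) = ln(0.6063)/-0.2260 = -0.5004/-0.2260 = 2.21 s.

2.21 s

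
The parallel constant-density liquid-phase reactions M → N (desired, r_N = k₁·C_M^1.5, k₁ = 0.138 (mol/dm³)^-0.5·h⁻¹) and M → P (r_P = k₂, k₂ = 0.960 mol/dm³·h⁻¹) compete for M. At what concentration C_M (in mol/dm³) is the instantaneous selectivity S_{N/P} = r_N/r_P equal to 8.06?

S_{N/P} = (k₁/k₂)·C_M^1.5 ⇒ C_M = (S·k₂/k₁)^(1/1.5).
= (8.06×0.960/0.138)^(0.6667) = (56.07)^(0.6667) = 14.6 mol/dm³.

14.6 mol/dm³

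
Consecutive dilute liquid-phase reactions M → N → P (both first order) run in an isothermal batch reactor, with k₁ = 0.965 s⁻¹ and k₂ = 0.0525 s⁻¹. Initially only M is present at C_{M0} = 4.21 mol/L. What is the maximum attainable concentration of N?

At the optimum, C_{N,max}/C_{M0} = (k₁/k₂)^[k₂/(k₂−k₁)].
= (0.965/0.0525)^(0.0525/(0.0525−0.965)) = (18.38)^(-0.05753) = 0.8458.
C_{N,max} = 0.8458×4.21 = 3.56 mol/L.

3.56 mol/L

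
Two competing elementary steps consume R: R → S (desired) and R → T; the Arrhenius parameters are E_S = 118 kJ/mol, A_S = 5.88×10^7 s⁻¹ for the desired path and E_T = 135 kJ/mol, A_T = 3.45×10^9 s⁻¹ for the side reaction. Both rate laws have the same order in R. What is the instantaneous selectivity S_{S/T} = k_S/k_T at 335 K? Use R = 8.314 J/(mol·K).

With equal orders, S_{S/T} = k_S/k_T = (A_S/A_T)·exp[(E_T−E_S)/(RT)].
(E_T−E_S)/(RT) = (135−118)×10³/(8.314×335) = 17000/2785 = 6.104.
k_S/k_T = (5.88×10^7/3.45×10^9)·exp(6.104) = 0.01704 × 447.5 = 7.63.
Since E_S < E_T, lowering the temperature improves selectivity toward S.

7.63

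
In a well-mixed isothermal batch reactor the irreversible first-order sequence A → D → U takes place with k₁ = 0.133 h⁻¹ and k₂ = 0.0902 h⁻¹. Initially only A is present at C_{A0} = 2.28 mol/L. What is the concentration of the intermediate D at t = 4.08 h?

0.786 mol/L

For first-order series with pure A initially, C_D(t) = k₁C_{A0}/(k₂−k₁)·(e^(−k₁t) − e^(−k₂t)).
e^(−k₁t) = e^(−0.133×4.08) = e^(−0.5426) = 0.5812; e^(−k₂t) = e^(−0.3680) = 0.6921.
C_D = 0.133×2.28/(0.0902−0.133) × (0.5812−0.6921) = (-7.085)×(-0.1109) = 0.7857 mol/L.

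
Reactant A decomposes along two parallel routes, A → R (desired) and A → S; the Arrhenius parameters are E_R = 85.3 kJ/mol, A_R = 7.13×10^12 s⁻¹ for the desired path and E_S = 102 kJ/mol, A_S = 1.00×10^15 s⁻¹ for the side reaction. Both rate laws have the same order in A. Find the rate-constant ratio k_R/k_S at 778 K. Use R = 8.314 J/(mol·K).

0.0943

With equal orders, S_{R/S} = k_R/k_S = (A_R/A_S)·exp[(E_S−E_R)/(RT)].
(E_S−E_R)/(RT) = (102−85.3)×10³/(8.314×778) = 16700/6468 = 2.582.
k_R/k_S = (7.13×10^12/1.00×10^15)·exp(2.582) = 0.007130 × 13.22 = 0.0943.
Since E_R < E_S, lowering the temperature improves selectivity toward R.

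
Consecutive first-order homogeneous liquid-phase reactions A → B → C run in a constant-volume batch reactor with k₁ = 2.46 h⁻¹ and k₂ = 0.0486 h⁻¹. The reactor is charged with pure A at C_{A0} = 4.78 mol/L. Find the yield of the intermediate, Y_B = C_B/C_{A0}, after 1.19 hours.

0.908

The intermediate concentration in a first-order A→B→C sequence is C_B = k₁C_{A0}(e^(−k₁t) − e^(−k₂t))/(k₂−k₁).
e^(−k₁t) = e^(−2.46×1.19) = e^(−2.927) = 0.05354; e^(−k₂t) = e^(−0.05783) = 0.9438.
C_B = 2.46×4.78/(0.0486−2.46) × (0.05354−0.9438) = (-4.876)×(-0.8903) = 4.341 mol/L.
Y_B = C_B/C_{A0} = 4.341/4.78 = 0.908.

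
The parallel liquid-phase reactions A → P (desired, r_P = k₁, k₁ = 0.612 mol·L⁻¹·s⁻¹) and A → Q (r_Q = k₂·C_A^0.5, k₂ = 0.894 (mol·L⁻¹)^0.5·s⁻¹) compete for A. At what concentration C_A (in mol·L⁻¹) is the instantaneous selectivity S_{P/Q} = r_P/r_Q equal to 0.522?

1.72 mol·L⁻¹

S_{P/Q} = (k₁/k₂)·C_A^-0.5 ⇒ C_A = (S·k₂/k₁)^(-2).
= (0.522×0.894/0.612)^(-2) = (0.7625)^(-2) = 1.72 mol·L⁻¹.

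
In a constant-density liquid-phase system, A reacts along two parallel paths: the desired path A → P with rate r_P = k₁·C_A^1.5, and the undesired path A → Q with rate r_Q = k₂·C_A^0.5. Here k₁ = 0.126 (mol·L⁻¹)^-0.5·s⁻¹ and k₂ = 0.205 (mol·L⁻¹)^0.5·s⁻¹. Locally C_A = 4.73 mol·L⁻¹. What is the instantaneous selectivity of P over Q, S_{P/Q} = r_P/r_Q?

S_{P/Q} = r_P/r_Q = (k₁·C_A^1.5)/(k₂·C_A^0.5) = (k₁/k₂)·C_A.
= (0.126×4.730^1.5) / (0.205×4.730^0.5) = 1.296/0.4458 = 2.91.

2.91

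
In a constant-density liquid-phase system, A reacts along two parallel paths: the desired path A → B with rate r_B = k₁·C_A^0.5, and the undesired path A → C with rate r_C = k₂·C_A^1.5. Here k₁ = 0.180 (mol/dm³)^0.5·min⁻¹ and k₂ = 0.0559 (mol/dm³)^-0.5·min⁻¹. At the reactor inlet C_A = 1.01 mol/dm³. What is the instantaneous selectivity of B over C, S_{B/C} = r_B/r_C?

3.19

S_{B/C} = r_B/r_C = (k₁·C_A^0.5)/(k₂·C_A^1.5) = (k₁/k₂)·C_A⁻¹.
= (0.180×1.010^0.5) / (0.0559×1.010^1.5) = 0.1809/0.05674 = 3.19.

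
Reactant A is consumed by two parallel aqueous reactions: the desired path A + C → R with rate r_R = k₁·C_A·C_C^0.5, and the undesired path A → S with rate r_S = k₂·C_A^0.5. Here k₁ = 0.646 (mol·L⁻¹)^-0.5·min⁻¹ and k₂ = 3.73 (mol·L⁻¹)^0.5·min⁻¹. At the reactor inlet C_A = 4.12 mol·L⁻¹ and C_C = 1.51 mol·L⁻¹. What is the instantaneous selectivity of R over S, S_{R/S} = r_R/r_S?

S_{R/S} = r_R/r_S = (k₁·C_A·C_C^0.5)/(k₂·C_A^0.5) = (k₁/k₂)·C_A^0.5·C_C^0.5.
= (0.646×4.120×1.510^0.5) / (3.73×4.120^0.5) = 3.271/7.571 = 0.432.

0.432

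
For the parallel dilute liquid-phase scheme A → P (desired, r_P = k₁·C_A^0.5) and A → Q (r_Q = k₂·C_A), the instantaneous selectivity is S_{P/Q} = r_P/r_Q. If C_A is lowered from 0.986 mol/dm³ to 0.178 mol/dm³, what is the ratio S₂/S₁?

2.35

S_{P/Q} = (k₁/k₂)·C_A^-0.5, so S₂/S₁ = (C_{A,2}/C_{A,1})^-0.5.
= (0.178/0.986)^(-0.5) = (0.1805)^(-0.5) = 2.35.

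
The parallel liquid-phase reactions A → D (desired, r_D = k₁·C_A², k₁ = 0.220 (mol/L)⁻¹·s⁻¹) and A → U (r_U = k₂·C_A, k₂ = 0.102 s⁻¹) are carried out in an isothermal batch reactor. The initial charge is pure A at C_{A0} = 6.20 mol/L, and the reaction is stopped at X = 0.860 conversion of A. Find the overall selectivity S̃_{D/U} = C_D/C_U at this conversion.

C_A = C_{A0}(1−X) = 0.8680 mol/L.
Along a PFR/batch, dC_U/dC_A = −r_U/(r_D+r_U) = −k₂/(k₂+k₁·C_A).
Integrating from C_{A0} to C_A: C_U = (0.102/0.220)·ln[(0.102+0.220·6.20)/(0.102+0.220·0.868)] = 0.4636·ln(1.466/0.2930) = 0.7466 mol/L.
Then C_D = (C_{A0}−C_A) − C_U = 5.332 − 0.7466 = 4.585 mol/L.
S̃_{D/U} = C_D/C_U = 4.585/0.7466 = 6.14.

6.14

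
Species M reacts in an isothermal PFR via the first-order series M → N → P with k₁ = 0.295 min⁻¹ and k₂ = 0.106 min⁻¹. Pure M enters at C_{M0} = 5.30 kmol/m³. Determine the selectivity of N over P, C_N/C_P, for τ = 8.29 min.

The intermediate concentration in a first-order A→B→C sequence is C_N = k₁C_{M0}(e^(−k₁τ) − e^(−k₂τ))/(k₂−k₁).
e^(−k₁τ) = e^(−0.295×8.29) = e^(−2.446) = 0.08668; e^(−k₂τ) = e^(−0.8787) = 0.4153.
C_N = 0.295×5.30/(0.106−0.295) × (0.08668−0.4153) = (-8.272)×(-0.3286) = 2.719 kmol/m³.
C_M = C_{M0}e^(−k₁τ) = 0.4594 kmol/m³, so C_P = C_{M0}−C_M−C_N = 2.122 kmol/m³; C_N/C_P = 1.28.

1.28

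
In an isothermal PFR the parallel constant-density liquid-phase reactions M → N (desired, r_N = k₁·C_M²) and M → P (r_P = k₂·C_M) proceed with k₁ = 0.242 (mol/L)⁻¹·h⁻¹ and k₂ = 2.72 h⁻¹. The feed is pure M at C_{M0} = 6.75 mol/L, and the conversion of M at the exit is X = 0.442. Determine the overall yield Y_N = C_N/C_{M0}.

0.140

C_M = C_{M0}(1−X) = 3.767 mol/L.
Along a PFR/batch, dC_P/dC_M = −r_P/(r_N+r_P) = −k₂/(k₂+k₁·C_M).
Integrating from C_{M0} to C_M: C_P = (2.72/0.242)·ln[(2.72+0.242·6.75)/(2.72+0.242·3.77)] = 11.24·ln(4.354/3.631) = 2.038 mol/L.
Then C_N = (C_{M0}−C_M) − C_P = 2.983 − 2.038 = 0.9453 mol/L.
Y_N = C_N/C_{M0} = 0.9453/6.75 = 0.140.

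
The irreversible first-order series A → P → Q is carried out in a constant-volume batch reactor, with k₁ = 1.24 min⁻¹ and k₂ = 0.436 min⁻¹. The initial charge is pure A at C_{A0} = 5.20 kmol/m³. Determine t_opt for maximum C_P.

The intermediate peaks when r₁ = r₂, i.e. k₁e^(−k₁t) = k₂e^(−k₂t), giving t_opt = ln(k₂/k₁)/(k₂−k₁).
= ln(0.436/1.24)/(0.436−1.24) = ln(0.3516)/-0.8040 = -1.045/-0.8040 = 1.30 min.

1.30 min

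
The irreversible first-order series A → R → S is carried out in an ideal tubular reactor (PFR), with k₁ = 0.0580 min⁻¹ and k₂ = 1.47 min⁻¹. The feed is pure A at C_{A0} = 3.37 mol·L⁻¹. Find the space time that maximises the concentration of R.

For first-order series the maximum of C_R occurs at τ_opt = ln(k₂/k₁)/(k₂−k₁).
= ln(1.47/0.0580)/(1.47−0.0580) = ln(25.34)/1.412 = 3.233/1.412 = 2.29 min.

2.29 min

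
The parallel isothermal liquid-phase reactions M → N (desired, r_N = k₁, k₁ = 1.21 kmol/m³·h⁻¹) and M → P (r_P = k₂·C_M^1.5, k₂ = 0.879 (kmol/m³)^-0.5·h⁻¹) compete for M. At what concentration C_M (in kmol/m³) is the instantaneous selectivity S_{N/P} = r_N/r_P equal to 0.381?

S_{N/P} = (k₁/k₂)·C_M^-1.5 ⇒ C_M = (S·k₂/k₁)^(1/(-1.5)).
= (0.381×0.879/1.21)^(-0.6667) = (0.2768)^(-0.6667) = 2.35 kmol/m³.

2.35 kmol/m³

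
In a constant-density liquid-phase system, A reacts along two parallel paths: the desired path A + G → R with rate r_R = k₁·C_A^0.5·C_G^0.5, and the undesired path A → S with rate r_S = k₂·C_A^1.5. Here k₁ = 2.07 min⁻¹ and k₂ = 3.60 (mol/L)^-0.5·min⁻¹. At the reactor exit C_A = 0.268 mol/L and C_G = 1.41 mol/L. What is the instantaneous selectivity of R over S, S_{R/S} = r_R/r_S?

2.55

S_{R/S} = r_R/r_S = (k₁·C_A^0.5·C_G^0.5)/(k₂·C_A^1.5) = (k₁/k₂)·C_A⁻¹·C_G^0.5.
= (2.07×0.2680^0.5×1.410^0.5) / (3.60×0.2680^1.5) = 1.272/0.4995 = 2.55.
The undesired path is higher order in A, so low C_A (CSTR or dilute feed) favours R.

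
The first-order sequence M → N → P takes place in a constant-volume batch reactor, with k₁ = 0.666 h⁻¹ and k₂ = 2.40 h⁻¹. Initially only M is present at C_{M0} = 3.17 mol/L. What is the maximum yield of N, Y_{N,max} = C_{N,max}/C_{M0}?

For a first-order series the maximum intermediate yield is C_{N,max}/C_{M0} = (k₁/k₂)^[k₂/(k₂−k₁)].
= (0.666/2.40)^(2.40/(2.40−0.666)) = (0.2775)^(1.384) = 0.1696.

0.170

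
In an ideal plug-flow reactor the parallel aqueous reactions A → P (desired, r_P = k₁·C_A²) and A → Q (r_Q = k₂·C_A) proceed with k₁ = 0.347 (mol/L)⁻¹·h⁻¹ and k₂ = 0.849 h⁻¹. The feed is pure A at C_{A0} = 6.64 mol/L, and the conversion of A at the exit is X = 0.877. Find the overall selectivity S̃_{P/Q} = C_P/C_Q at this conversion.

1.32

C_A = C_{A0}(1−X) = 0.8167 mol/L.
Along a PFR/batch, dC_Q/dC_A = −r_Q/(r_P+r_Q) = −k₂/(k₂+k₁·C_A).
Integrating from C_{A0} to C_A: C_Q = (0.849/0.347)·ln[(0.849+0.347·6.64)/(0.849+0.347·0.817)] = 2.447·ln(3.153/1.132) = 2.506 mol/L.
Then C_P = (C_{A0}−C_A) − C_Q = 5.823 − 2.506 = 3.318 mol/L.
S̃_{P/Q} = C_P/C_Q = 3.318/2.506 = 1.32.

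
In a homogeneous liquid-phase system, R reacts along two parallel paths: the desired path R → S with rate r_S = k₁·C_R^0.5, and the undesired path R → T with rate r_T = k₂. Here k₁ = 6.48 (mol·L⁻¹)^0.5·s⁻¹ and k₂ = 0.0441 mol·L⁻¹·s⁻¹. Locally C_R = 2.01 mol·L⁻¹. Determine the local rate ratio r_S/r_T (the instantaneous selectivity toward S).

S_{S/T} = r_S/r_T = (k₁·C_R^0.5)/(k₂) = (k₁/k₂)·C_R^0.5.
= (6.48×2.010^0.5) / (0.0441) = 9.187/0.04410 = 208.
Since the desired path is higher order in R, keeping C_R high (PFR or concentrated feed) favours S.

208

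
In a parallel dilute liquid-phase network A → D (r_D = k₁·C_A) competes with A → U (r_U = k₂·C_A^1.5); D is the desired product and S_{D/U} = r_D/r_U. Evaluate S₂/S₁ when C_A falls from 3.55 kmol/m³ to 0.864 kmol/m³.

2.03

S_{D/U} = (k₁/k₂)·C_A^-0.5, so S₂/S₁ = (C_{A,2}/C_{A,1})^-0.5.
= (0.864/3.55)^(-0.5) = (0.2434)^(-0.5) = 2.03.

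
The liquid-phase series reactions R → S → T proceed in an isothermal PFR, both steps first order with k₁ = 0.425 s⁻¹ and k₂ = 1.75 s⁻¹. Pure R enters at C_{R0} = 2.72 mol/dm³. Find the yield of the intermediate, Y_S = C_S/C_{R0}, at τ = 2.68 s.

0.0997

For first-order series with pure R initially, C_S(τ) = k₁C_{R0}/(k₂−k₁)·(e^(−k₁τ) − e^(−k₂τ)).
e^(−k₁τ) = e^(−0.425×2.68) = e^(−1.139) = 0.3201; e^(−k₂τ) = e^(−4.690) = 0.009187.
C_S = 0.425×2.72/(1.75−0.425) × (0.3201−0.009187) = 0.8725×0.3110 = 0.2713 mol/dm³.
Y_S = C_S/C_{R0} = 0.2713/2.72 = 0.0997.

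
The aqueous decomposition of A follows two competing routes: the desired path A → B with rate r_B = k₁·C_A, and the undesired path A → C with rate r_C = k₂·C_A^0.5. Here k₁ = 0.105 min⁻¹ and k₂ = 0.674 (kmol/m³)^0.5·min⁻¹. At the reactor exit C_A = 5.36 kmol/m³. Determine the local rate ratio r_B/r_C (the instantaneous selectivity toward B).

S_{B/C} = r_B/r_C = (k₁·C_A)/(k₂·C_A^0.5) = (k₁/k₂)·C_A^0.5.
= (0.105×5.360) / (0.674×5.360^0.5) = 0.5628/1.560 = 0.361.

0.361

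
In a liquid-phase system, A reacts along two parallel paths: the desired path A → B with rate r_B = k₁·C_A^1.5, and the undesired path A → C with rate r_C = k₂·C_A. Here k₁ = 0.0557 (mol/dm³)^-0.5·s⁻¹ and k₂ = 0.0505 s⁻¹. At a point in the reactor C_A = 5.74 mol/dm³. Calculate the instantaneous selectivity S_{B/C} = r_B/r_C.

S_{B/C} = r_B/r_C = (k₁·C_A^1.5)/(k₂·C_A) = (k₁/k₂)·C_A^0.5.
= (0.0557×5.740^1.5) / (0.0505×5.740) = 0.7660/0.2899 = 2.64.

2.64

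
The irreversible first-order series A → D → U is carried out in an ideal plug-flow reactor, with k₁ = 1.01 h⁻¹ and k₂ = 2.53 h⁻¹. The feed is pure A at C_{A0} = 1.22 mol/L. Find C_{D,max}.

For a first-order series the maximum intermediate yield is C_{D,max}/C_{A0} = (k₁/k₂)^[k₂/(k₂−k₁)].
= (1.01/2.53)^(2.53/(2.53−1.01)) = (0.3992)^(1.664) = 0.2169.
C_{D,max} = 0.2169×1.22 = 0.265 mol/L.

0.265 mol/L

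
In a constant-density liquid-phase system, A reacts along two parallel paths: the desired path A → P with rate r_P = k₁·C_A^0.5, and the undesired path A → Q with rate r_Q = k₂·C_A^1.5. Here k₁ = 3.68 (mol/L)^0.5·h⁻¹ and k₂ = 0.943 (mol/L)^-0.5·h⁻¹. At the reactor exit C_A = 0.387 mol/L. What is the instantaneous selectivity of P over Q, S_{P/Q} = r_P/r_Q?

S_{P/Q} = r_P/r_Q = (k₁·C_A^0.5)/(k₂·C_A^1.5) = (k₁/k₂)·C_A⁻¹.
= (3.68×0.3870^0.5) / (0.943×0.3870^1.5) = 2.289/0.2270 = 10.1.
The undesired path is higher order in A, so low C_A (CSTR or dilute feed) favours P.

10.1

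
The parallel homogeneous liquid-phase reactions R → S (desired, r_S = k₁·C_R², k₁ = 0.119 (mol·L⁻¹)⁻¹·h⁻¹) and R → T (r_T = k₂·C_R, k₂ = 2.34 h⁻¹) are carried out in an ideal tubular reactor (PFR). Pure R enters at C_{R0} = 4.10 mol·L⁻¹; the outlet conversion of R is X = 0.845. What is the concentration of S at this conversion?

0.366 mol·L⁻¹

C_R = C_{R0}(1−X) = 0.6355 mol·L⁻¹.
Along a PFR/batch, dC_T/dC_R = −r_T/(r_S+r_T) = −k₂/(k₂+k₁·C_R).
Integrating from C_{R0} to C_R: C_T = (2.34/0.119)·ln[(2.34+0.119·4.10)/(2.34+0.119·0.636)] = 19.66·ln(2.828/2.416) = 3.099 mol·L⁻¹.
Then C_S = (C_{R0}−C_R) − C_T = 3.464 − 3.099 = 0.3659 mol·L⁻¹.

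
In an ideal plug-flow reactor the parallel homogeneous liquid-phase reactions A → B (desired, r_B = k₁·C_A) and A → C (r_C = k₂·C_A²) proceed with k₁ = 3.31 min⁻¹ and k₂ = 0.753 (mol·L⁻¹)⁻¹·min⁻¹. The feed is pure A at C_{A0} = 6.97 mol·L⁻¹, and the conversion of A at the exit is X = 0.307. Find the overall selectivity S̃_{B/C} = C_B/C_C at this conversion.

C_A = C_{A0}(1−X) = 4.830 mol·L⁻¹.
Along a PFR/batch, dC_B/dC_A = −r_B/(r_B+r_C) = −k₁/(k₁+k₂·C_A).
Integrating from C_{A0} to C_A: C_B = (3.31/0.753)·ln[(3.31+0.753·6.97)/(3.31+0.753·4.83)] = 4.396·ln(8.558/6.947) = 0.9169 mol·L⁻¹.
C_C = (C_{A0}−C_A)−C_B = 1.223 mol·L⁻¹; S̃_{B/C} = 0.9169/1.223 = 0.750.

0.750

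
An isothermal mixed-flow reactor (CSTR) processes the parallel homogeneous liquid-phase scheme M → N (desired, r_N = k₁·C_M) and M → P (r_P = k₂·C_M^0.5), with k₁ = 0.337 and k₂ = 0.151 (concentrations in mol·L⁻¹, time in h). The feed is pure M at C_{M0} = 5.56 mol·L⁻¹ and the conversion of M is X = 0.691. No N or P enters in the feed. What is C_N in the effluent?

Exit C_M = C_{M0}(1−X) = 5.56×0.309 = 1.718 mol·L⁻¹.
In a CSTR the entire volume is at exit conditions, so r_N = 0.337×1.718 = 0.5790 and r_P = 0.151×1.718^0.5 = 0.1979.
Fraction of consumed M going to N: r_N/(r_N+r_P) = 0.7452.
C_N = 0.7452·C_{M0}·X = 0.7452×5.56×0.691 = 2.86 mol·L⁻¹.

2.86 mol·L⁻¹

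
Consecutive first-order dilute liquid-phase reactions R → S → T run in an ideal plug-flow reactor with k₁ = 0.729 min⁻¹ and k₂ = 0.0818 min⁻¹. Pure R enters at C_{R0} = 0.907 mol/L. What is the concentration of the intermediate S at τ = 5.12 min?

Solving the coupled first-order balances gives C_S(τ) = [k₁/(k₂−k₁)]·C_{R0}·(e^(−k₁τ) − e^(−k₂τ)).
e^(−k₁τ) = e^(−0.729×5.12) = e^(−3.732) = 0.02393; e^(−k₂τ) = e^(−0.4188) = 0.6578.
C_S = 0.729×0.907/(0.0818−0.729) × (0.02393−0.6578) = (-1.022)×(-0.6339) = 0.6476 mol/L.

0.648 mol/L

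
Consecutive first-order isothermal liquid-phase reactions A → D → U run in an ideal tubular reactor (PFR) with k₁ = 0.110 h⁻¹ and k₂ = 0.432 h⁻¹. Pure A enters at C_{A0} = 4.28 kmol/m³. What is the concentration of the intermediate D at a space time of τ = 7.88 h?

0.566 kmol/m³

Solving the coupled first-order balances gives C_D(τ) = [k₁/(k₂−k₁)]·C_{A0}·(e^(−k₁τ) − e^(−k₂τ)).
e^(−k₁τ) = e^(−0.110×7.88) = e^(−0.8668) = 0.4203; e^(−k₂τ) = e^(−3.404) = 0.03323.
C_D = 0.110×4.28/(0.432−0.110) × (0.4203−0.03323) = 1.462×0.3871 = 0.5659 kmol/m³.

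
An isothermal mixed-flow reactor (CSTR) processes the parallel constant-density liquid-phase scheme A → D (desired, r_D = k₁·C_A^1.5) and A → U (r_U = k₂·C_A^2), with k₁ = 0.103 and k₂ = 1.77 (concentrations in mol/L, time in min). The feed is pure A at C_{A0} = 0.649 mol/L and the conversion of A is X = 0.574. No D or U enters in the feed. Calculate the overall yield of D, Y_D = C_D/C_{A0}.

Exit C_A = C_{A0}(1−X) = 0.649×0.426 = 0.2765 mol/L.
Rates in a CSTR are evaluated at the outlet concentration: r_D = 0.103×0.2765^1.5 = 0.01497, r_U = 1.77×0.2765^2 = 0.1353.
Fraction of consumed A going to D: r_D/(r_D+r_U) = 0.09964.
C_D = 0.09964·C_{A0}·X = 0.09964×0.649×0.574 = 0.0371 mol/L; Y_D = C_D/C_{A0} = 0.0572.

0.0572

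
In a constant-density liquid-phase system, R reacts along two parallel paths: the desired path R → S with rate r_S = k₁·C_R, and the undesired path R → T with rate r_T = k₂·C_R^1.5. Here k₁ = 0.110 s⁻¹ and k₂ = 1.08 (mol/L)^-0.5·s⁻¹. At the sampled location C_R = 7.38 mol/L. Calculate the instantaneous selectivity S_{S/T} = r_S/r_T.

0.0375

S_{S/T} = r_S/r_T = (k₁·C_R)/(k₂·C_R^1.5) = (k₁/k₂)·C_R^-0.5.
= (0.110×7.380) / (1.08×7.380^1.5) = 0.8118/21.65 = 0.0375.
The undesired path is higher order in R, so low C_R (CSTR or dilute feed) favours S.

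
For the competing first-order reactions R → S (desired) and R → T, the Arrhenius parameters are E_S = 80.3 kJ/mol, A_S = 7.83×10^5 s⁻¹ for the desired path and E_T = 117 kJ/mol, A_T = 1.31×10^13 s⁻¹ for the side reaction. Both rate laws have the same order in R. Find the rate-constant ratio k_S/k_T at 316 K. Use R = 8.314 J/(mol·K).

0.0697

Since both paths have the same order in R, the concentration cancels and S_{S/T} = k_S/k_T = (A_S/A_T)·exp[(E_T−E_S)/(RT)].
(E_T−E_S)/(RT) = (117−80.3)×10³/(8.314×316) = 36700/2627 = 13.97.
k_S/k_T = (7.83×10^5/1.31×10^13)·exp(13.97) = 5.977×10^-8 × 1.166×10^6 = 0.0697.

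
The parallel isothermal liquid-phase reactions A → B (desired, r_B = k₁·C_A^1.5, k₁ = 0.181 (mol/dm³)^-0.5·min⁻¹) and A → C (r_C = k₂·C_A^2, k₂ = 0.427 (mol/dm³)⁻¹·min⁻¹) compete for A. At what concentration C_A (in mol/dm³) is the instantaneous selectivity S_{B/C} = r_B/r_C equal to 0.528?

0.645 mol/dm³

S_{B/C} = (k₁/k₂)·C_A^-0.5 ⇒ C_A = (S·k₂/k₁)^(-2).
= (0.528×0.427/0.181)^(-2) = (1.246)^(-2) = 0.645 mol/dm³.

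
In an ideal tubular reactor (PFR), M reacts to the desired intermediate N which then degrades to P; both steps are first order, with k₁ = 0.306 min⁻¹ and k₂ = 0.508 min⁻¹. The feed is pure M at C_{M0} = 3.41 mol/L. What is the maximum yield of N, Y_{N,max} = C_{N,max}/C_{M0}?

0.279

For a first-order series the maximum intermediate yield is C_{N,max}/C_{M0} = (k₁/k₂)^[k₂/(k₂−k₁)].
= (0.306/0.508)^(0.508/(0.508−0.306)) = (0.6024)^(2.515) = 0.2795.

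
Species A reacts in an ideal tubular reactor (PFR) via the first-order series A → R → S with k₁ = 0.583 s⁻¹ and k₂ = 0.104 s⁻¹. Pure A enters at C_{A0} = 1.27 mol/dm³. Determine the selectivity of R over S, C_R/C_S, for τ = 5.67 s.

The intermediate concentration in a first-order A→B→C sequence is C_R = k₁C_{A0}(e^(−k₁τ) − e^(−k₂τ))/(k₂−k₁).
e^(−k₁τ) = e^(−0.583×5.67) = e^(−3.306) = 0.03668; e^(−k₂τ) = e^(−0.5897) = 0.5545.
C_R = 0.583×1.27/(0.104−0.583) × (0.03668−0.5545) = (-1.546)×(-0.5178) = 0.8004 mol/dm³.
C_A = C_{A0}e^(−k₁τ) = 0.04658 mol/dm³, so C_S = C_{A0}−C_A−C_R = 0.4230 mol/dm³; C_R/C_S = 1.89.

1.89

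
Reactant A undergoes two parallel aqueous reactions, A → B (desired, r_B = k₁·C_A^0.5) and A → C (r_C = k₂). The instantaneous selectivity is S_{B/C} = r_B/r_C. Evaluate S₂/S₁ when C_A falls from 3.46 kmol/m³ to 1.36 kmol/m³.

0.627

S_{B/C} = (k₁/k₂)·C_A^0.5, so S₂/S₁ = (C_{A,2}/C_{A,1})^0.5.
= (1.36/3.46)^0.5 = (0.3931)^0.5 = 0.627.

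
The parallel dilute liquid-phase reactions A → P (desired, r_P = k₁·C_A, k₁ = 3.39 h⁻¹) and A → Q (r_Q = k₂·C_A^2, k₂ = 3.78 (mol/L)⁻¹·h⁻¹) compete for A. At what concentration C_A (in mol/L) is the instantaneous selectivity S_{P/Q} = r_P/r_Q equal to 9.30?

0.0964 mol/L

S_{P/Q} = (k₁/k₂)·C_A⁻¹ ⇒ C_A = (S·k₂/k₁)^(-1).
= (9.30×3.78/3.39)^(-1) = (10.37)^(-1) = 0.0964 mol/L.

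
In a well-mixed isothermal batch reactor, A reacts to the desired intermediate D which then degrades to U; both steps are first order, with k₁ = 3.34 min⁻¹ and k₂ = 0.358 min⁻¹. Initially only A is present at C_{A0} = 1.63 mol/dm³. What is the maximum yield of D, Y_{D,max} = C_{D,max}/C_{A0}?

At the optimum, C_{D,max}/C_{A0} = (k₁/k₂)^[k₂/(k₂−k₁)].
= (3.34/0.358)^(0.358/(0.358−3.34)) = (9.330)^(-0.1201) = 0.7648.

0.765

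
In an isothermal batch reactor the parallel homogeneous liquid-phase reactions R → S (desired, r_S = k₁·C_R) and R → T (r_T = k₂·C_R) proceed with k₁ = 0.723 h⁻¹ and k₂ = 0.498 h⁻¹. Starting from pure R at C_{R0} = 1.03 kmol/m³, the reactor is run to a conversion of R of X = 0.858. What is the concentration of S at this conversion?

0.523 kmol/m³

C_R = C_{R0}(1−X) = 0.1463 kmol/m³.
Both paths are first order in R, so the instantaneous fraction to S is constant: dC_S/d(−C_R) = k₁/(k₁+k₂) = 0.5921.
C_S = 0.5921·(C_{R0}−C_R) = 0.5921×0.8837 = 0.523 kmol/m³.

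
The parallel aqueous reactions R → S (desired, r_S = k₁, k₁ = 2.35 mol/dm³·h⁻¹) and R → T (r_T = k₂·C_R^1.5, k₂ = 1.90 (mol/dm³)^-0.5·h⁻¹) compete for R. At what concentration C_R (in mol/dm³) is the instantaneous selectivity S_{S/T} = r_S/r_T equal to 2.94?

S_{S/T} = (k₁/k₂)·C_R^-1.5 ⇒ C_R = (S·k₂/k₁)^(1/(-1.5)).
= (2.94×1.90/2.35)^(-0.6667) = (2.377)^(-0.6667) = 0.561 mol/dm³.

0.561 mol/dm³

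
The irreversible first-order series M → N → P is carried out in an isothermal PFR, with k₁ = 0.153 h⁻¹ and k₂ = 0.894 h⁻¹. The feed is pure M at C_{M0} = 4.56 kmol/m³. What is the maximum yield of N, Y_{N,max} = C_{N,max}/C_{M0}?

0.119

For a first-order series the maximum intermediate yield is C_{N,max}/C_{M0} = (k₁/k₂)^[k₂/(k₂−k₁)].
= (0.153/0.894)^(0.894/(0.894−0.153)) = (0.1711)^(1.206) = 0.1189.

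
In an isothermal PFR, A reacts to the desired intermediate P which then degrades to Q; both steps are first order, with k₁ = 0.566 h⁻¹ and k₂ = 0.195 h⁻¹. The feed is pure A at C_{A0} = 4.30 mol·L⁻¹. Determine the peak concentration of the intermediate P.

Evaluating C_P at τ_opt = ln(k₂/k₁)/(k₂−k₁) gives C_{P,max}/C_{A0} = (k₁/k₂)^[k₂/(k₂−k₁)].
= (0.566/0.195)^(0.195/(0.195−0.566)) = (2.903)^(-0.5256) = 0.5712.
C_{P,max} = 0.5712×4.30 = 2.46 mol·L⁻¹.

2.46 mol·L⁻¹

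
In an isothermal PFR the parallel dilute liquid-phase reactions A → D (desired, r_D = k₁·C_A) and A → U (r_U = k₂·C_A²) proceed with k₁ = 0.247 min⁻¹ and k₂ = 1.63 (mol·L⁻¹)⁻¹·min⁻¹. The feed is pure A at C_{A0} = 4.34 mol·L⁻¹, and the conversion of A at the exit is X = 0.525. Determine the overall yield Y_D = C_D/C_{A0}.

0.0247

C_A = C_{A0}(1−X) = 2.061 mol·L⁻¹.
Along a PFR/batch, dC_D/dC_A = −r_D/(r_D+r_U) = −k₁/(k₁+k₂·C_A).
Integrating from C_{A0} to C_A: C_D = (0.247/1.63)·ln[(0.247+1.63·4.34)/(0.247+1.63·2.06)] = 0.1515·ln(7.321/3.607) = 0.1073 mol·L⁻¹.
Y_D = C_D/C_{A0} = 0.1073/4.34 = 0.0247.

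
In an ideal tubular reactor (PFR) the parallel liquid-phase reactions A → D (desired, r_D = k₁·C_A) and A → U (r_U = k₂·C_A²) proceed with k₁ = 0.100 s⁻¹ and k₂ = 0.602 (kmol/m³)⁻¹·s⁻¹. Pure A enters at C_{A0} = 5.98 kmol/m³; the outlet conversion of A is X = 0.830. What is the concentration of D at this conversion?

C_A = C_{A0}(1−X) = 1.017 kmol/m³.
Along a PFR/batch, dC_D/dC_A = −r_D/(r_D+r_U) = −k₁/(k₁+k₂·C_A).
Integrating from C_{A0} to C_A: C_D = (0.100/0.602)·ln[(0.100+0.602·5.98)/(0.100+0.602·1.02)] = 0.1661·ln(3.700/0.7120) = 0.2738 kmol/m³.

0.274 kmol/m³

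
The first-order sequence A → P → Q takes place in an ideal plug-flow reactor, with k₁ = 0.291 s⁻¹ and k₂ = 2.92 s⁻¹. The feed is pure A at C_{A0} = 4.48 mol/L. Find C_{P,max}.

0.346 mol/L

At the optimum, C_{P,max}/C_{A0} = (k₁/k₂)^[k₂/(k₂−k₁)].
= (0.291/2.92)^(2.92/(2.92−0.291)) = (0.09966)^(1.111) = 0.07721.
C_{P,max} = 0.07721×4.48 = 0.346 mol/L.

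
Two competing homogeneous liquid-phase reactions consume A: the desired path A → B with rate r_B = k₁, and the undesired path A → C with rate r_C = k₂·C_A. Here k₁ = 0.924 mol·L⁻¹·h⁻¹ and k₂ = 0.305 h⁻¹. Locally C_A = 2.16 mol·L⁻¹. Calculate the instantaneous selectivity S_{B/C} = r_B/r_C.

S_{B/C} = r_B/r_C = (k₁)/(k₂·C_A) = (k₁/k₂)·C_A⁻¹.
= (0.924) / (0.305×2.160) = 0.9240/0.6588 = 1.40.
The undesired path is higher order in A, so low C_A (CSTR or dilute feed) favours B.

1.40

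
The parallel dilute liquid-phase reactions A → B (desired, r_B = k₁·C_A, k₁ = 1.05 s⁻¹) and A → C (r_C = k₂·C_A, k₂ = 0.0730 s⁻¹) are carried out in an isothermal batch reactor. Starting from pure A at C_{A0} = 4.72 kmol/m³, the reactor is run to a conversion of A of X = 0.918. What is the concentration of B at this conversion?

4.05 kmol/m³

C_A = C_{A0}(1−X) = 0.3870 kmol/m³.
Both paths are first order in A, so the instantaneous fraction to B is constant: dC_B/d(−C_A) = k₁/(k₁+k₂) = 0.9350.
C_B = 0.9350·(C_{A0}−C_A) = 0.9350×4.333 = 4.05 kmol/m³.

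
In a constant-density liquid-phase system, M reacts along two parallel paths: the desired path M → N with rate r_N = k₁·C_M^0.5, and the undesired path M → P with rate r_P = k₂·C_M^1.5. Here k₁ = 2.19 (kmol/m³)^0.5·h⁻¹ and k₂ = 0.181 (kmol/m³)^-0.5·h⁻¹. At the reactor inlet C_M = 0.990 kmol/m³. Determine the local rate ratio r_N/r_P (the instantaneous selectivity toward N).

12.2

S_{N/P} = r_N/r_P = (k₁·C_M^0.5)/(k₂·C_M^1.5) = (k₁/k₂)·C_M⁻¹.
= (2.19×0.9900^0.5) / (0.181×0.9900^1.5) = 2.179/0.1783 = 12.2.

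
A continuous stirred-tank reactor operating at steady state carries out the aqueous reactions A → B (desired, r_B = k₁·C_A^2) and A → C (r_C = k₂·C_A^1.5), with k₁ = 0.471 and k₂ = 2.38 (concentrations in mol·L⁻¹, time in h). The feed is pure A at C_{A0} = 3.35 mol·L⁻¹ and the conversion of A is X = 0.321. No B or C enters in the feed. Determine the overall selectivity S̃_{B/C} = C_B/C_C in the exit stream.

Exit C_A = C_{A0}(1−X) = 3.35×0.679 = 2.275 mol·L⁻¹.
Rates in a CSTR are evaluated at the outlet concentration: r_B = 0.471×2.275^2 = 2.437, r_C = 2.38×2.275^1.5 = 8.165.
Overall selectivity = C_B/C_C = r_Bτ/(r_Cτ) = r_B/r_C = 0.298.

0.298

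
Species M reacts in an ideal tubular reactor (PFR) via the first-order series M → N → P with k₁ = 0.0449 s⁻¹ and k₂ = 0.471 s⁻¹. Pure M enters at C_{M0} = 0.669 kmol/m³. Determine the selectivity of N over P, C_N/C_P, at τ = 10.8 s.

Solving the coupled first-order balances gives C_N(τ) = [k₁/(k₂−k₁)]·C_{M0}·(e^(−k₁τ) − e^(−k₂τ)).
e^(−k₁τ) = e^(−0.0449×10.8) = e^(−0.4849) = 0.6157; e^(−k₂τ) = e^(−5.087) = 0.006178.
C_N = 0.0449×0.669/(0.471−0.0449) × (0.6157−0.006178) = 0.07050×0.6096 = 0.04297 kmol/m³.
C_M = C_{M0}e^(−k₁τ) = 0.4119 kmol/m³, so C_P = C_{M0}−C_M−C_N = 0.2141 kmol/m³; C_N/C_P = 0.201.

0.201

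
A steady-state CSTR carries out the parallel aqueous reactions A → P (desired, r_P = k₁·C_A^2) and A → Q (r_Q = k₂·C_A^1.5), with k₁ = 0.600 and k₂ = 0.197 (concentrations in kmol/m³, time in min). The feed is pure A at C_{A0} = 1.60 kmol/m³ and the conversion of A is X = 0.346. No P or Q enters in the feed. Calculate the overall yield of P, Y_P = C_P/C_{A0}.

Exit C_A = C_{A0}(1−X) = 1.60×0.654 = 1.046 kmol/m³.
A CSTR operates uniformly at the exit composition, giving r_P = 0.6570 and r_Q = 0.2109 (each k·C_A^n at C_A = 1.046).
Fraction of consumed A going to P: r_P/(r_P+r_Q) = 0.7570.
C_P = 0.7570·C_{A0}·X = 0.7570×1.60×0.346 = 0.419 kmol/m³; Y_P = C_P/C_{A0} = 0.262.

0.262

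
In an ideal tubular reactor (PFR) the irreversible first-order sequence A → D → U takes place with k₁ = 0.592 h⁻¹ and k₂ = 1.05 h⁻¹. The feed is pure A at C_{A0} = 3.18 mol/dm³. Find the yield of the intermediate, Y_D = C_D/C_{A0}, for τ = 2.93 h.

For first-order series with pure A initially, C_D(τ) = k₁C_{A0}/(k₂−k₁)·(e^(−k₁τ) − e^(−k₂τ)).
e^(−k₁τ) = e^(−0.592×2.93) = e^(−1.735) = 0.1765; e^(−k₂τ) = e^(−3.077) = 0.04612.
C_D = 0.592×3.18/(1.05−0.592) × (0.1765−0.04612) = 4.110×0.1304 = 0.5358 mol/dm³.
Y_D = C_D/C_{A0} = 0.5358/3.18 = 0.168.

0.168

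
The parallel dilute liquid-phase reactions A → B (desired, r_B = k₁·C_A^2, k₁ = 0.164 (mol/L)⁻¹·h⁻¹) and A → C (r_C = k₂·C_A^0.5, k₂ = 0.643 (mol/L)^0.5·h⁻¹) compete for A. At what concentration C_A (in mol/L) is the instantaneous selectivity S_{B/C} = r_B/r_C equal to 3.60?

5.84 mol/L

S_{B/C} = (k₁/k₂)·C_A^1.5 ⇒ C_A = (S·k₂/k₁)^(1/1.5).
= (3.60×0.643/0.164)^(0.6667) = (14.11)^(0.6667) = 5.84 mol/L.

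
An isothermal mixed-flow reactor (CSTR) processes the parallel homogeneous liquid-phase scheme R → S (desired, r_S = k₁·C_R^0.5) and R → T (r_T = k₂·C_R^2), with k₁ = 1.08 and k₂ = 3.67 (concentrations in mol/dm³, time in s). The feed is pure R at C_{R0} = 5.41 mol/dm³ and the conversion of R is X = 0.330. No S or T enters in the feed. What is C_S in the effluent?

Exit C_R = C_{R0}(1−X) = 5.41×0.670 = 3.625 mol/dm³.
Rates in a CSTR are evaluated at the outlet concentration: r_S = 1.08×3.625^0.5 = 2.056, r_T = 3.67×3.625^2 = 48.22.
Fraction of consumed R going to S: r_S/(r_S+r_T) = 0.04090.
C_S = 0.04090·C_{R0}·X = 0.04090×5.41×0.330 = 0.0730 mol/dm³.

0.0730 mol/dm³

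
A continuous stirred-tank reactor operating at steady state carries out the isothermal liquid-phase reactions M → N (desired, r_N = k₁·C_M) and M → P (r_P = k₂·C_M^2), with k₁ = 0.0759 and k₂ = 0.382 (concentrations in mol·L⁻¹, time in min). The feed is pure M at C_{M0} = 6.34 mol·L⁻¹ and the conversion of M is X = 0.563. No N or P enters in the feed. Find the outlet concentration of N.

Exit C_M = C_{M0}(1−X) = 6.34×0.437 = 2.771 mol·L⁻¹.
Rates in a CSTR are evaluated at the outlet concentration: r_N = 0.0759×2.771 = 0.2103, r_P = 0.382×2.771^2 = 2.932.
Fraction of consumed M going to N: r_N/(r_N+r_P) = 0.06692.
C_N = 0.06692·C_{M0}·X = 0.06692×6.34×0.563 = 0.239 mol·L⁻¹.

0.239 mol·L⁻¹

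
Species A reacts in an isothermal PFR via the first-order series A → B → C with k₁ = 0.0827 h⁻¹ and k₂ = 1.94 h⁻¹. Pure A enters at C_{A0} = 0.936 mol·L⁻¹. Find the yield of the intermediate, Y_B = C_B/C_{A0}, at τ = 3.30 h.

The intermediate concentration in a first-order A→B→C sequence is C_B = k₁C_{A0}(e^(−k₁τ) − e^(−k₂τ))/(k₂−k₁).
e^(−k₁τ) = e^(−0.0827×3.30) = e^(−0.2729) = 0.7612; e^(−k₂τ) = e^(−6.402) = 0.001658.
C_B = 0.0827×0.936/(1.94−0.0827) × (0.7612−0.001658) = 0.04168×0.7595 = 0.03165 mol·L⁻¹.
Y_B = C_B/C_{A0} = 0.03165/0.936 = 0.0338.

0.0338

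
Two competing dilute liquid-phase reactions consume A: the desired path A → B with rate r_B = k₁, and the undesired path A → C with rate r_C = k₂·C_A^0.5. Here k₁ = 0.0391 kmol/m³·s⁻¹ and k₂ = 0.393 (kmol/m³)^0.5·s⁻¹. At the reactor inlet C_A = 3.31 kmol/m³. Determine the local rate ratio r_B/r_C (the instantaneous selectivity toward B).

S_{B/C} = r_B/r_C = (k₁)/(k₂·C_A^0.5) = (k₁/k₂)·C_A^-0.5.
= (0.0391) / (0.393×3.310^0.5) = 0.03910/0.7150 = 0.0547.
The undesired path is higher order in A, so low C_A (CSTR or dilute feed) favours B.

0.0547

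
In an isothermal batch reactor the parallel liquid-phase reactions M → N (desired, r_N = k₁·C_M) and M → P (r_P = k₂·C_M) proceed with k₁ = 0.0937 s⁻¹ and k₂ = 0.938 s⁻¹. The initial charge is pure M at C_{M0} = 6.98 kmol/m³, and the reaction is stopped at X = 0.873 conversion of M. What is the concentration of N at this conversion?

C_M = C_{M0}(1−X) = 0.8865 kmol/m³.
Both paths are first order in M, so the instantaneous fraction to N is constant: dC_N/d(−C_M) = k₁/(k₁+k₂) = 0.09082.
C_N = 0.09082·(C_{M0}−C_M) = 0.09082×6.094 = 0.553 kmol/m³.

0.553 kmol/m³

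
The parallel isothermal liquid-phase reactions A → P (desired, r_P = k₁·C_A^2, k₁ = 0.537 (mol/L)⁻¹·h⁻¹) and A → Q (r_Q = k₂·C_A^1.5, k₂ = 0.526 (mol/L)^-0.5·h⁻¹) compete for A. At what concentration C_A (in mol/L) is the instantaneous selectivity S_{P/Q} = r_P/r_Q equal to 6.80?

44.4 mol/L

S_{P/Q} = (k₁/k₂)·C_A^0.5 ⇒ C_A = (S·k₂/k₁)^(2).
= (6.80×0.526/0.537)^(2) = (6.661)^(2) = 44.4 mol/L.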